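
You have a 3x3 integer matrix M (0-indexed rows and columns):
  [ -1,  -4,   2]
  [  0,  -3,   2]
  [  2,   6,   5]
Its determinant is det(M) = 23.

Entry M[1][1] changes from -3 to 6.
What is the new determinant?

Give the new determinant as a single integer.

Answer: -58

Derivation:
det is linear in row 1: changing M[1][1] by delta changes det by delta * cofactor(1,1).
Cofactor C_11 = (-1)^(1+1) * minor(1,1) = -9
Entry delta = 6 - -3 = 9
Det delta = 9 * -9 = -81
New det = 23 + -81 = -58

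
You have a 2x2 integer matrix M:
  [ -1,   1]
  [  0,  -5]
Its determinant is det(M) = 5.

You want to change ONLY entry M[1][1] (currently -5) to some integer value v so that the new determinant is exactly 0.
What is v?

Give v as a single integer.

det is linear in entry M[1][1]: det = old_det + (v - -5) * C_11
Cofactor C_11 = -1
Want det = 0: 5 + (v - -5) * -1 = 0
  (v - -5) = -5 / -1 = 5
  v = -5 + (5) = 0

Answer: 0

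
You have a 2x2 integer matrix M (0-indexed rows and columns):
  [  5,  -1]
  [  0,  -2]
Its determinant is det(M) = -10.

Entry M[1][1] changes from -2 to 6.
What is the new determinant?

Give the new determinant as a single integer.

Answer: 30

Derivation:
det is linear in row 1: changing M[1][1] by delta changes det by delta * cofactor(1,1).
Cofactor C_11 = (-1)^(1+1) * minor(1,1) = 5
Entry delta = 6 - -2 = 8
Det delta = 8 * 5 = 40
New det = -10 + 40 = 30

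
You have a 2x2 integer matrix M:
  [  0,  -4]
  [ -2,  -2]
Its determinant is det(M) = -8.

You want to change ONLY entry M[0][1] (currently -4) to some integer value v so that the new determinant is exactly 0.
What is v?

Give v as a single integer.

det is linear in entry M[0][1]: det = old_det + (v - -4) * C_01
Cofactor C_01 = 2
Want det = 0: -8 + (v - -4) * 2 = 0
  (v - -4) = 8 / 2 = 4
  v = -4 + (4) = 0

Answer: 0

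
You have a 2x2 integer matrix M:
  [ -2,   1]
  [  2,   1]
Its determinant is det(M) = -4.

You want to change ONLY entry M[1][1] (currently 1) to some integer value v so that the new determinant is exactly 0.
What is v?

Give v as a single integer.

Answer: -1

Derivation:
det is linear in entry M[1][1]: det = old_det + (v - 1) * C_11
Cofactor C_11 = -2
Want det = 0: -4 + (v - 1) * -2 = 0
  (v - 1) = 4 / -2 = -2
  v = 1 + (-2) = -1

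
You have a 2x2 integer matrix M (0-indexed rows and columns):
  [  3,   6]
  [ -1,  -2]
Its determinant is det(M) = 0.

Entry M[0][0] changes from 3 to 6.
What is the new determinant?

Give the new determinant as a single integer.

Answer: -6

Derivation:
det is linear in row 0: changing M[0][0] by delta changes det by delta * cofactor(0,0).
Cofactor C_00 = (-1)^(0+0) * minor(0,0) = -2
Entry delta = 6 - 3 = 3
Det delta = 3 * -2 = -6
New det = 0 + -6 = -6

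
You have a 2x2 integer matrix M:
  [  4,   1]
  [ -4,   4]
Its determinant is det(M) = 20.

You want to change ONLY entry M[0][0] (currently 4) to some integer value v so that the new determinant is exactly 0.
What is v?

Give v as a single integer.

det is linear in entry M[0][0]: det = old_det + (v - 4) * C_00
Cofactor C_00 = 4
Want det = 0: 20 + (v - 4) * 4 = 0
  (v - 4) = -20 / 4 = -5
  v = 4 + (-5) = -1

Answer: -1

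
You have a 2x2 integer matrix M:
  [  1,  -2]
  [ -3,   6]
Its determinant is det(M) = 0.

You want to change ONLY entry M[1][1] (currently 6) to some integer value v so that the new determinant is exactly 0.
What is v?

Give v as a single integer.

Answer: 6

Derivation:
det is linear in entry M[1][1]: det = old_det + (v - 6) * C_11
Cofactor C_11 = 1
Want det = 0: 0 + (v - 6) * 1 = 0
  (v - 6) = 0 / 1 = 0
  v = 6 + (0) = 6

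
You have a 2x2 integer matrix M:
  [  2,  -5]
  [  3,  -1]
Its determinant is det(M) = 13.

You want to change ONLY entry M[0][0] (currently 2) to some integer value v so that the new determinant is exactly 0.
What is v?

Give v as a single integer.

Answer: 15

Derivation:
det is linear in entry M[0][0]: det = old_det + (v - 2) * C_00
Cofactor C_00 = -1
Want det = 0: 13 + (v - 2) * -1 = 0
  (v - 2) = -13 / -1 = 13
  v = 2 + (13) = 15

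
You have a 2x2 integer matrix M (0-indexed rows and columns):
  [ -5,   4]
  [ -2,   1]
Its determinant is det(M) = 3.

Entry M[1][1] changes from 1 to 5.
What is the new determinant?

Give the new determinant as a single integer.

Answer: -17

Derivation:
det is linear in row 1: changing M[1][1] by delta changes det by delta * cofactor(1,1).
Cofactor C_11 = (-1)^(1+1) * minor(1,1) = -5
Entry delta = 5 - 1 = 4
Det delta = 4 * -5 = -20
New det = 3 + -20 = -17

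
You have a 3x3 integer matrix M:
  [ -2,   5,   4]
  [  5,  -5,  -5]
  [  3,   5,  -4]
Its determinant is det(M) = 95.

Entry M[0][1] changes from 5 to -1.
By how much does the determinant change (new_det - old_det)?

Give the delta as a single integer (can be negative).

Answer: -30

Derivation:
Cofactor C_01 = 5
Entry delta = -1 - 5 = -6
Det delta = entry_delta * cofactor = -6 * 5 = -30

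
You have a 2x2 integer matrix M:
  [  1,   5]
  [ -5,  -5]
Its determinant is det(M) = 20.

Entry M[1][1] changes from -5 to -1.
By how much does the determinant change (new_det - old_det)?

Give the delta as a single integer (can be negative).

Answer: 4

Derivation:
Cofactor C_11 = 1
Entry delta = -1 - -5 = 4
Det delta = entry_delta * cofactor = 4 * 1 = 4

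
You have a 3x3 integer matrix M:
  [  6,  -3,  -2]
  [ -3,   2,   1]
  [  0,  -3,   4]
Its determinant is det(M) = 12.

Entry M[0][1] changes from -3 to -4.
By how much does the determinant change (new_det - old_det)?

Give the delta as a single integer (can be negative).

Answer: -12

Derivation:
Cofactor C_01 = 12
Entry delta = -4 - -3 = -1
Det delta = entry_delta * cofactor = -1 * 12 = -12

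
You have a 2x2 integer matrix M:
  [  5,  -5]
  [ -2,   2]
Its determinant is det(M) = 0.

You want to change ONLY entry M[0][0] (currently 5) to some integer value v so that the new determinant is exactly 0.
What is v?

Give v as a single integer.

det is linear in entry M[0][0]: det = old_det + (v - 5) * C_00
Cofactor C_00 = 2
Want det = 0: 0 + (v - 5) * 2 = 0
  (v - 5) = 0 / 2 = 0
  v = 5 + (0) = 5

Answer: 5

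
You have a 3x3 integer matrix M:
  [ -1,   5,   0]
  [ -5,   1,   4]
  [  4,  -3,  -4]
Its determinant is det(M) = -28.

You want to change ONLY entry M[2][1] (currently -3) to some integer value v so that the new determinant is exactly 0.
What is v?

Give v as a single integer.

det is linear in entry M[2][1]: det = old_det + (v - -3) * C_21
Cofactor C_21 = 4
Want det = 0: -28 + (v - -3) * 4 = 0
  (v - -3) = 28 / 4 = 7
  v = -3 + (7) = 4

Answer: 4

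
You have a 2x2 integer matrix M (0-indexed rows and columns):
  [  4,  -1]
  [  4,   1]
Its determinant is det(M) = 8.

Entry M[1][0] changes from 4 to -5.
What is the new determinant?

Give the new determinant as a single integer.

Answer: -1

Derivation:
det is linear in row 1: changing M[1][0] by delta changes det by delta * cofactor(1,0).
Cofactor C_10 = (-1)^(1+0) * minor(1,0) = 1
Entry delta = -5 - 4 = -9
Det delta = -9 * 1 = -9
New det = 8 + -9 = -1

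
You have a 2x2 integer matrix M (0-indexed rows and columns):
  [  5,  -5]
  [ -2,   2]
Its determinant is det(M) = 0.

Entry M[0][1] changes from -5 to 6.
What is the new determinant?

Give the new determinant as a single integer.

Answer: 22

Derivation:
det is linear in row 0: changing M[0][1] by delta changes det by delta * cofactor(0,1).
Cofactor C_01 = (-1)^(0+1) * minor(0,1) = 2
Entry delta = 6 - -5 = 11
Det delta = 11 * 2 = 22
New det = 0 + 22 = 22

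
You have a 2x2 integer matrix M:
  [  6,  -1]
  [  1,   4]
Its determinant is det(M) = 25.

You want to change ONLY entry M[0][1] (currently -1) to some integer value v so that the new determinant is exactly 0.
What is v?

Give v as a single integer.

Answer: 24

Derivation:
det is linear in entry M[0][1]: det = old_det + (v - -1) * C_01
Cofactor C_01 = -1
Want det = 0: 25 + (v - -1) * -1 = 0
  (v - -1) = -25 / -1 = 25
  v = -1 + (25) = 24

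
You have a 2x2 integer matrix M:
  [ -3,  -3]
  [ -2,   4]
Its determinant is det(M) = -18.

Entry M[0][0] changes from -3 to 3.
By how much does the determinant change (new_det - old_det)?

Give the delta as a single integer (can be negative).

Answer: 24

Derivation:
Cofactor C_00 = 4
Entry delta = 3 - -3 = 6
Det delta = entry_delta * cofactor = 6 * 4 = 24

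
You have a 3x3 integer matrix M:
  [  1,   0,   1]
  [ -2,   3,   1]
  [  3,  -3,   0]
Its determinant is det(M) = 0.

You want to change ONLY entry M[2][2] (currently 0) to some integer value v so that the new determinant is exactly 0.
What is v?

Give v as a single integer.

Answer: 0

Derivation:
det is linear in entry M[2][2]: det = old_det + (v - 0) * C_22
Cofactor C_22 = 3
Want det = 0: 0 + (v - 0) * 3 = 0
  (v - 0) = 0 / 3 = 0
  v = 0 + (0) = 0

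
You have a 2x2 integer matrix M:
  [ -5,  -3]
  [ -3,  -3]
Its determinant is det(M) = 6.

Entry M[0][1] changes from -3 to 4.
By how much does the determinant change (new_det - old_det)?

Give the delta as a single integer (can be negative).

Cofactor C_01 = 3
Entry delta = 4 - -3 = 7
Det delta = entry_delta * cofactor = 7 * 3 = 21

Answer: 21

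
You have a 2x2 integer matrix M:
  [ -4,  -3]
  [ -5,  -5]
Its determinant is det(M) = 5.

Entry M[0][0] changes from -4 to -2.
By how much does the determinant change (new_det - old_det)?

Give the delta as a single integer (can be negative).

Cofactor C_00 = -5
Entry delta = -2 - -4 = 2
Det delta = entry_delta * cofactor = 2 * -5 = -10

Answer: -10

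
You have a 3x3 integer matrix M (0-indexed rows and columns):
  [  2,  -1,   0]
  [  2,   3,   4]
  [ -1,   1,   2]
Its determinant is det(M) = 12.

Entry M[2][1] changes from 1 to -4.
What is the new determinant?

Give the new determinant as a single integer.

Answer: 52

Derivation:
det is linear in row 2: changing M[2][1] by delta changes det by delta * cofactor(2,1).
Cofactor C_21 = (-1)^(2+1) * minor(2,1) = -8
Entry delta = -4 - 1 = -5
Det delta = -5 * -8 = 40
New det = 12 + 40 = 52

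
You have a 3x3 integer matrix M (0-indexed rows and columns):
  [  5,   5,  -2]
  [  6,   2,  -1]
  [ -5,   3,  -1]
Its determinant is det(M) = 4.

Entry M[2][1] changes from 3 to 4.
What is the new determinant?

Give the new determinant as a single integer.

det is linear in row 2: changing M[2][1] by delta changes det by delta * cofactor(2,1).
Cofactor C_21 = (-1)^(2+1) * minor(2,1) = -7
Entry delta = 4 - 3 = 1
Det delta = 1 * -7 = -7
New det = 4 + -7 = -3

Answer: -3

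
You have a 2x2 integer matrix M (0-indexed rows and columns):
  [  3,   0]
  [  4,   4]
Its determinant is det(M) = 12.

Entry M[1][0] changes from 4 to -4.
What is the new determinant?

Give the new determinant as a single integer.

det is linear in row 1: changing M[1][0] by delta changes det by delta * cofactor(1,0).
Cofactor C_10 = (-1)^(1+0) * minor(1,0) = 0
Entry delta = -4 - 4 = -8
Det delta = -8 * 0 = 0
New det = 12 + 0 = 12

Answer: 12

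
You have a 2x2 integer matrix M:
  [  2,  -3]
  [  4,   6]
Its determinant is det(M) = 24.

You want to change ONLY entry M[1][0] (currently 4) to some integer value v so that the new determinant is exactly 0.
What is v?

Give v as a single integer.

det is linear in entry M[1][0]: det = old_det + (v - 4) * C_10
Cofactor C_10 = 3
Want det = 0: 24 + (v - 4) * 3 = 0
  (v - 4) = -24 / 3 = -8
  v = 4 + (-8) = -4

Answer: -4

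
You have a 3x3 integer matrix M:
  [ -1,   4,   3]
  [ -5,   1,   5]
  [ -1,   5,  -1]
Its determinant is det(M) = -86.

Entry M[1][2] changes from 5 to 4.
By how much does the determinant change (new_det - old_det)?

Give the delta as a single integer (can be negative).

Answer: -1

Derivation:
Cofactor C_12 = 1
Entry delta = 4 - 5 = -1
Det delta = entry_delta * cofactor = -1 * 1 = -1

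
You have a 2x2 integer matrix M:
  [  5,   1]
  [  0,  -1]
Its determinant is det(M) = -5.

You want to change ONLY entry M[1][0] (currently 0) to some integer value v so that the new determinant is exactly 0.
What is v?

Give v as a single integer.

det is linear in entry M[1][0]: det = old_det + (v - 0) * C_10
Cofactor C_10 = -1
Want det = 0: -5 + (v - 0) * -1 = 0
  (v - 0) = 5 / -1 = -5
  v = 0 + (-5) = -5

Answer: -5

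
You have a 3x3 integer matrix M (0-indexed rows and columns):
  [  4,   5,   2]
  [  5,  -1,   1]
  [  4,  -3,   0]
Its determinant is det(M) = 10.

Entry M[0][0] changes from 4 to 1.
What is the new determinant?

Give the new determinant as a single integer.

det is linear in row 0: changing M[0][0] by delta changes det by delta * cofactor(0,0).
Cofactor C_00 = (-1)^(0+0) * minor(0,0) = 3
Entry delta = 1 - 4 = -3
Det delta = -3 * 3 = -9
New det = 10 + -9 = 1

Answer: 1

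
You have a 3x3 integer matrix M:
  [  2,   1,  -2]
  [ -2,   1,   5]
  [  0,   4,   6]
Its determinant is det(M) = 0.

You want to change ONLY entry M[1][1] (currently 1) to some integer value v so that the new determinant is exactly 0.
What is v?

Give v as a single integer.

Answer: 1

Derivation:
det is linear in entry M[1][1]: det = old_det + (v - 1) * C_11
Cofactor C_11 = 12
Want det = 0: 0 + (v - 1) * 12 = 0
  (v - 1) = 0 / 12 = 0
  v = 1 + (0) = 1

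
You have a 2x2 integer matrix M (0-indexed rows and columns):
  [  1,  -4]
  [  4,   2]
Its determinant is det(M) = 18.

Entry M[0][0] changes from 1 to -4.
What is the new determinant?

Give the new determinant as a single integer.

Answer: 8

Derivation:
det is linear in row 0: changing M[0][0] by delta changes det by delta * cofactor(0,0).
Cofactor C_00 = (-1)^(0+0) * minor(0,0) = 2
Entry delta = -4 - 1 = -5
Det delta = -5 * 2 = -10
New det = 18 + -10 = 8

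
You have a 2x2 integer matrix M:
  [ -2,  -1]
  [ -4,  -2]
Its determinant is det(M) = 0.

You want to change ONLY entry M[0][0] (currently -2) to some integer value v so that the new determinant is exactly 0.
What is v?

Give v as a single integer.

Answer: -2

Derivation:
det is linear in entry M[0][0]: det = old_det + (v - -2) * C_00
Cofactor C_00 = -2
Want det = 0: 0 + (v - -2) * -2 = 0
  (v - -2) = 0 / -2 = 0
  v = -2 + (0) = -2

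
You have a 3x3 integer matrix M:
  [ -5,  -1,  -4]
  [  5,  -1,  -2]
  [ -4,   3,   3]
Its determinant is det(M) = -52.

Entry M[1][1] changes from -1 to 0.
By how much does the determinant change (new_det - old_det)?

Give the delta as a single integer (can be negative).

Cofactor C_11 = -31
Entry delta = 0 - -1 = 1
Det delta = entry_delta * cofactor = 1 * -31 = -31

Answer: -31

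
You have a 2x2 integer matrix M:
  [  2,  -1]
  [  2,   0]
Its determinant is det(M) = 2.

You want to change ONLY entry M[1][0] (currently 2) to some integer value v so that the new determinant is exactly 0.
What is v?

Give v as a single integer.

det is linear in entry M[1][0]: det = old_det + (v - 2) * C_10
Cofactor C_10 = 1
Want det = 0: 2 + (v - 2) * 1 = 0
  (v - 2) = -2 / 1 = -2
  v = 2 + (-2) = 0

Answer: 0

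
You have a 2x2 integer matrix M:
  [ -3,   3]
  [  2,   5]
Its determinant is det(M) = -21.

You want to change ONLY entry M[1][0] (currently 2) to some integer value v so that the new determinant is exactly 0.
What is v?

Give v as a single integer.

det is linear in entry M[1][0]: det = old_det + (v - 2) * C_10
Cofactor C_10 = -3
Want det = 0: -21 + (v - 2) * -3 = 0
  (v - 2) = 21 / -3 = -7
  v = 2 + (-7) = -5

Answer: -5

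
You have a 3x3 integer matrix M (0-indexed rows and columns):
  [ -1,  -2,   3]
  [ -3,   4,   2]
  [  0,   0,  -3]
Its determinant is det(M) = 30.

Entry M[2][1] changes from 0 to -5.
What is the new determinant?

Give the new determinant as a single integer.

Answer: 65

Derivation:
det is linear in row 2: changing M[2][1] by delta changes det by delta * cofactor(2,1).
Cofactor C_21 = (-1)^(2+1) * minor(2,1) = -7
Entry delta = -5 - 0 = -5
Det delta = -5 * -7 = 35
New det = 30 + 35 = 65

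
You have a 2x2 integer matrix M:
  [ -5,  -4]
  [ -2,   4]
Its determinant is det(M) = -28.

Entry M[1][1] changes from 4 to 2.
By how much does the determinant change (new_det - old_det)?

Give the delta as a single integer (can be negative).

Answer: 10

Derivation:
Cofactor C_11 = -5
Entry delta = 2 - 4 = -2
Det delta = entry_delta * cofactor = -2 * -5 = 10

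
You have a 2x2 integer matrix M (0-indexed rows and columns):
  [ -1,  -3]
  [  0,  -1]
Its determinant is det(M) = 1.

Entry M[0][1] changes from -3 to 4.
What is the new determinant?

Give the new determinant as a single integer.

Answer: 1

Derivation:
det is linear in row 0: changing M[0][1] by delta changes det by delta * cofactor(0,1).
Cofactor C_01 = (-1)^(0+1) * minor(0,1) = 0
Entry delta = 4 - -3 = 7
Det delta = 7 * 0 = 0
New det = 1 + 0 = 1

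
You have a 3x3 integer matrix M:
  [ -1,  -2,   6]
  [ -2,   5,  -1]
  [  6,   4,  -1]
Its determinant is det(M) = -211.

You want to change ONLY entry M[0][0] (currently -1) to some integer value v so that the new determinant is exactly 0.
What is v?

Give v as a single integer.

Answer: -212

Derivation:
det is linear in entry M[0][0]: det = old_det + (v - -1) * C_00
Cofactor C_00 = -1
Want det = 0: -211 + (v - -1) * -1 = 0
  (v - -1) = 211 / -1 = -211
  v = -1 + (-211) = -212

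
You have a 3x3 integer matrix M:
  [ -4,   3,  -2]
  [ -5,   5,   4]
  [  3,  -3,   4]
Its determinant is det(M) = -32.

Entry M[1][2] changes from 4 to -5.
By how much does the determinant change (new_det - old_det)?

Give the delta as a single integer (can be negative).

Cofactor C_12 = -3
Entry delta = -5 - 4 = -9
Det delta = entry_delta * cofactor = -9 * -3 = 27

Answer: 27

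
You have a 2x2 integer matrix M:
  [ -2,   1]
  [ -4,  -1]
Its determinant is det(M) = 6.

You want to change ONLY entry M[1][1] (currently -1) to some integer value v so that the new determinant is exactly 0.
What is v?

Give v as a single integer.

det is linear in entry M[1][1]: det = old_det + (v - -1) * C_11
Cofactor C_11 = -2
Want det = 0: 6 + (v - -1) * -2 = 0
  (v - -1) = -6 / -2 = 3
  v = -1 + (3) = 2

Answer: 2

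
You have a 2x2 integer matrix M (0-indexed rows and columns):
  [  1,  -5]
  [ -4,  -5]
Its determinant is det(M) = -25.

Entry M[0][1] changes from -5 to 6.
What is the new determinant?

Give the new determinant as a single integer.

Answer: 19

Derivation:
det is linear in row 0: changing M[0][1] by delta changes det by delta * cofactor(0,1).
Cofactor C_01 = (-1)^(0+1) * minor(0,1) = 4
Entry delta = 6 - -5 = 11
Det delta = 11 * 4 = 44
New det = -25 + 44 = 19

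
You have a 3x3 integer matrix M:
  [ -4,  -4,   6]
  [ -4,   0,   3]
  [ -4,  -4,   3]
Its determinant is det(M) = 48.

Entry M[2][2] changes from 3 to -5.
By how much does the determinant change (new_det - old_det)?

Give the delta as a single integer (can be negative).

Cofactor C_22 = -16
Entry delta = -5 - 3 = -8
Det delta = entry_delta * cofactor = -8 * -16 = 128

Answer: 128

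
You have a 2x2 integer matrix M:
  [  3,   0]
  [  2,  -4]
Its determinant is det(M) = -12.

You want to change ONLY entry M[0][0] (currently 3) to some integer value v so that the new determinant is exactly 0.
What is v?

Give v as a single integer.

det is linear in entry M[0][0]: det = old_det + (v - 3) * C_00
Cofactor C_00 = -4
Want det = 0: -12 + (v - 3) * -4 = 0
  (v - 3) = 12 / -4 = -3
  v = 3 + (-3) = 0

Answer: 0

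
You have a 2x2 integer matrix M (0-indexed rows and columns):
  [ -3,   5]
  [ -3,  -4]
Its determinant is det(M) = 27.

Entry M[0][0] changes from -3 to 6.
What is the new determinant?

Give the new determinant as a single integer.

det is linear in row 0: changing M[0][0] by delta changes det by delta * cofactor(0,0).
Cofactor C_00 = (-1)^(0+0) * minor(0,0) = -4
Entry delta = 6 - -3 = 9
Det delta = 9 * -4 = -36
New det = 27 + -36 = -9

Answer: -9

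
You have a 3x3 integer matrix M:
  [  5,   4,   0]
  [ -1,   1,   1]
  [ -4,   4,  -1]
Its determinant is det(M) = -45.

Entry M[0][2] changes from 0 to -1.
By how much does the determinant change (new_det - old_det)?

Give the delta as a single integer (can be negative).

Cofactor C_02 = 0
Entry delta = -1 - 0 = -1
Det delta = entry_delta * cofactor = -1 * 0 = 0

Answer: 0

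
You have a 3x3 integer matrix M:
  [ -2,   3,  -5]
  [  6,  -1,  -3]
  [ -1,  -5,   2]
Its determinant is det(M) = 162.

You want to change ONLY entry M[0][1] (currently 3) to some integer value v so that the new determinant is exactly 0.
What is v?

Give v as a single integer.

det is linear in entry M[0][1]: det = old_det + (v - 3) * C_01
Cofactor C_01 = -9
Want det = 0: 162 + (v - 3) * -9 = 0
  (v - 3) = -162 / -9 = 18
  v = 3 + (18) = 21

Answer: 21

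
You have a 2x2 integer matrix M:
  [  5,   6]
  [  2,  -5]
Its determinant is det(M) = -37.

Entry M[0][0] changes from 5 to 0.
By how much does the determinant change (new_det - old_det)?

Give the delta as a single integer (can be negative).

Cofactor C_00 = -5
Entry delta = 0 - 5 = -5
Det delta = entry_delta * cofactor = -5 * -5 = 25

Answer: 25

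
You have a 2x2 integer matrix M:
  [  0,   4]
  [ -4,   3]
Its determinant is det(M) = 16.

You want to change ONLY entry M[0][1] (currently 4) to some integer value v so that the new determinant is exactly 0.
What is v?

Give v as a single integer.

Answer: 0

Derivation:
det is linear in entry M[0][1]: det = old_det + (v - 4) * C_01
Cofactor C_01 = 4
Want det = 0: 16 + (v - 4) * 4 = 0
  (v - 4) = -16 / 4 = -4
  v = 4 + (-4) = 0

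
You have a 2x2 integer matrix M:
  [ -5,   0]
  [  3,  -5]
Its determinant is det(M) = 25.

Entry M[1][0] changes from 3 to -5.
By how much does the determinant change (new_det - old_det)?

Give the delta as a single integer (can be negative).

Answer: 0

Derivation:
Cofactor C_10 = 0
Entry delta = -5 - 3 = -8
Det delta = entry_delta * cofactor = -8 * 0 = 0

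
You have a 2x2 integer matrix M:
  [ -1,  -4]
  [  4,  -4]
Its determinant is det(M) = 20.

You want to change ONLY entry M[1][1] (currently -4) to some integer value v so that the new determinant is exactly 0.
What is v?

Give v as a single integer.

Answer: 16

Derivation:
det is linear in entry M[1][1]: det = old_det + (v - -4) * C_11
Cofactor C_11 = -1
Want det = 0: 20 + (v - -4) * -1 = 0
  (v - -4) = -20 / -1 = 20
  v = -4 + (20) = 16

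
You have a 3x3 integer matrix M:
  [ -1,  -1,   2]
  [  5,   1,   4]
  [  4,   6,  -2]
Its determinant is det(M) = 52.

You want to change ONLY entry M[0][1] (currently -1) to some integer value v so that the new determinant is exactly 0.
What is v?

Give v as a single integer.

det is linear in entry M[0][1]: det = old_det + (v - -1) * C_01
Cofactor C_01 = 26
Want det = 0: 52 + (v - -1) * 26 = 0
  (v - -1) = -52 / 26 = -2
  v = -1 + (-2) = -3

Answer: -3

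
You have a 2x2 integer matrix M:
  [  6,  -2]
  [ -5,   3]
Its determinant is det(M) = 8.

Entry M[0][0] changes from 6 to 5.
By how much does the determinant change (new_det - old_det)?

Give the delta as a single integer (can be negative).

Answer: -3

Derivation:
Cofactor C_00 = 3
Entry delta = 5 - 6 = -1
Det delta = entry_delta * cofactor = -1 * 3 = -3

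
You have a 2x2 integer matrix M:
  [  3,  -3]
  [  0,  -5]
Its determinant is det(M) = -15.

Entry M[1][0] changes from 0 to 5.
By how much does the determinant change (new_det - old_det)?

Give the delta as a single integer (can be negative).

Answer: 15

Derivation:
Cofactor C_10 = 3
Entry delta = 5 - 0 = 5
Det delta = entry_delta * cofactor = 5 * 3 = 15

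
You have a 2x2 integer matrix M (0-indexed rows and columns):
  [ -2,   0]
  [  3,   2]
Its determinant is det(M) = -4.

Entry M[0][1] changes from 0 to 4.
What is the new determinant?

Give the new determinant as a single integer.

Answer: -16

Derivation:
det is linear in row 0: changing M[0][1] by delta changes det by delta * cofactor(0,1).
Cofactor C_01 = (-1)^(0+1) * minor(0,1) = -3
Entry delta = 4 - 0 = 4
Det delta = 4 * -3 = -12
New det = -4 + -12 = -16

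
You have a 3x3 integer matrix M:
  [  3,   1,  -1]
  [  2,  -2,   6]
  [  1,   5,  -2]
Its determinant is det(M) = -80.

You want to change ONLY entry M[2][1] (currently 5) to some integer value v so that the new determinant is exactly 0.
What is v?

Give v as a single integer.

Answer: 1

Derivation:
det is linear in entry M[2][1]: det = old_det + (v - 5) * C_21
Cofactor C_21 = -20
Want det = 0: -80 + (v - 5) * -20 = 0
  (v - 5) = 80 / -20 = -4
  v = 5 + (-4) = 1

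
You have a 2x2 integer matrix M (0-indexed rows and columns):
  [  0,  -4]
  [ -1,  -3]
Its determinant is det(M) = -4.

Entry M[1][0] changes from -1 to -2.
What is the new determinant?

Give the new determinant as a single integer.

det is linear in row 1: changing M[1][0] by delta changes det by delta * cofactor(1,0).
Cofactor C_10 = (-1)^(1+0) * minor(1,0) = 4
Entry delta = -2 - -1 = -1
Det delta = -1 * 4 = -4
New det = -4 + -4 = -8

Answer: -8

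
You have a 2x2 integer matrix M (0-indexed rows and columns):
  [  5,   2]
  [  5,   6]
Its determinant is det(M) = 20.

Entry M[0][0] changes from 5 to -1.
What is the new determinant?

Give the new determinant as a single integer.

det is linear in row 0: changing M[0][0] by delta changes det by delta * cofactor(0,0).
Cofactor C_00 = (-1)^(0+0) * minor(0,0) = 6
Entry delta = -1 - 5 = -6
Det delta = -6 * 6 = -36
New det = 20 + -36 = -16

Answer: -16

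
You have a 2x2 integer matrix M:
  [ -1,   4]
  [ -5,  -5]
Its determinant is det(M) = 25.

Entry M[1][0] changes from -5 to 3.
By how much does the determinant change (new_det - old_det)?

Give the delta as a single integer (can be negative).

Cofactor C_10 = -4
Entry delta = 3 - -5 = 8
Det delta = entry_delta * cofactor = 8 * -4 = -32

Answer: -32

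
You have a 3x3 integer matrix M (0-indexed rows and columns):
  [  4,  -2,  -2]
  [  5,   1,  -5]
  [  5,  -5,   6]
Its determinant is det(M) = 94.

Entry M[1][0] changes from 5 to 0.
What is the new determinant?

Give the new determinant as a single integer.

det is linear in row 1: changing M[1][0] by delta changes det by delta * cofactor(1,0).
Cofactor C_10 = (-1)^(1+0) * minor(1,0) = 22
Entry delta = 0 - 5 = -5
Det delta = -5 * 22 = -110
New det = 94 + -110 = -16

Answer: -16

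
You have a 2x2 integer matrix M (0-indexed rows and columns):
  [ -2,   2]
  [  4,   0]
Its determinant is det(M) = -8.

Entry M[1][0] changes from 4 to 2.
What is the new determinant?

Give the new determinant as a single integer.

det is linear in row 1: changing M[1][0] by delta changes det by delta * cofactor(1,0).
Cofactor C_10 = (-1)^(1+0) * minor(1,0) = -2
Entry delta = 2 - 4 = -2
Det delta = -2 * -2 = 4
New det = -8 + 4 = -4

Answer: -4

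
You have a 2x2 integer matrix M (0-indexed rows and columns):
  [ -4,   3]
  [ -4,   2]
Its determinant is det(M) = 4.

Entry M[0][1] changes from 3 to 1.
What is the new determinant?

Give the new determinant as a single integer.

det is linear in row 0: changing M[0][1] by delta changes det by delta * cofactor(0,1).
Cofactor C_01 = (-1)^(0+1) * minor(0,1) = 4
Entry delta = 1 - 3 = -2
Det delta = -2 * 4 = -8
New det = 4 + -8 = -4

Answer: -4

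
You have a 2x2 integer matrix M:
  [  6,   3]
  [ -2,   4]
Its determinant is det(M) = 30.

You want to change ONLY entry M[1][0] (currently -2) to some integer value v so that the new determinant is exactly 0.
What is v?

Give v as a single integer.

det is linear in entry M[1][0]: det = old_det + (v - -2) * C_10
Cofactor C_10 = -3
Want det = 0: 30 + (v - -2) * -3 = 0
  (v - -2) = -30 / -3 = 10
  v = -2 + (10) = 8

Answer: 8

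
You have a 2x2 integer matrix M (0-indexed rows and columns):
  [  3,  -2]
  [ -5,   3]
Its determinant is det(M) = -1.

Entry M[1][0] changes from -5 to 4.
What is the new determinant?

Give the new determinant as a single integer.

det is linear in row 1: changing M[1][0] by delta changes det by delta * cofactor(1,0).
Cofactor C_10 = (-1)^(1+0) * minor(1,0) = 2
Entry delta = 4 - -5 = 9
Det delta = 9 * 2 = 18
New det = -1 + 18 = 17

Answer: 17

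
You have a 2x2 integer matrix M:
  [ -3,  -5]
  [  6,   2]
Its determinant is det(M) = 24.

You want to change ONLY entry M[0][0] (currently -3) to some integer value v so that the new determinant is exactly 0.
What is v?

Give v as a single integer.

Answer: -15

Derivation:
det is linear in entry M[0][0]: det = old_det + (v - -3) * C_00
Cofactor C_00 = 2
Want det = 0: 24 + (v - -3) * 2 = 0
  (v - -3) = -24 / 2 = -12
  v = -3 + (-12) = -15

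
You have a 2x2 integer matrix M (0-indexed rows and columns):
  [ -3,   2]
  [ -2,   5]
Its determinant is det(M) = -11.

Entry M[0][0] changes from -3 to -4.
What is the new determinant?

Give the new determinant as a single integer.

det is linear in row 0: changing M[0][0] by delta changes det by delta * cofactor(0,0).
Cofactor C_00 = (-1)^(0+0) * minor(0,0) = 5
Entry delta = -4 - -3 = -1
Det delta = -1 * 5 = -5
New det = -11 + -5 = -16

Answer: -16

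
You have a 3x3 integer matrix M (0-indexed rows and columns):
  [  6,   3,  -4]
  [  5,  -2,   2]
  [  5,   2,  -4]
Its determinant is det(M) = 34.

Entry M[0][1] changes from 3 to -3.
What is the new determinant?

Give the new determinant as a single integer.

Answer: -146

Derivation:
det is linear in row 0: changing M[0][1] by delta changes det by delta * cofactor(0,1).
Cofactor C_01 = (-1)^(0+1) * minor(0,1) = 30
Entry delta = -3 - 3 = -6
Det delta = -6 * 30 = -180
New det = 34 + -180 = -146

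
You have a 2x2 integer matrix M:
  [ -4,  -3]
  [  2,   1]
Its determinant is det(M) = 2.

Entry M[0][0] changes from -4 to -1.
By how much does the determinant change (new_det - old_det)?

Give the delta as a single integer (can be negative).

Answer: 3

Derivation:
Cofactor C_00 = 1
Entry delta = -1 - -4 = 3
Det delta = entry_delta * cofactor = 3 * 1 = 3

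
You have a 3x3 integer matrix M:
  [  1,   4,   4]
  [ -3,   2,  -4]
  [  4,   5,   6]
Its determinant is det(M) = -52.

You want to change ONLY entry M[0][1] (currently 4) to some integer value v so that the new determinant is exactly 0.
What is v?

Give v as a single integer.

det is linear in entry M[0][1]: det = old_det + (v - 4) * C_01
Cofactor C_01 = 2
Want det = 0: -52 + (v - 4) * 2 = 0
  (v - 4) = 52 / 2 = 26
  v = 4 + (26) = 30

Answer: 30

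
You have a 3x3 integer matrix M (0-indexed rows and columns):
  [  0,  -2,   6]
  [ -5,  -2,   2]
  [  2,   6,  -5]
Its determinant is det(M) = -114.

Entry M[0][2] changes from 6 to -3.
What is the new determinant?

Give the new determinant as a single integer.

Answer: 120

Derivation:
det is linear in row 0: changing M[0][2] by delta changes det by delta * cofactor(0,2).
Cofactor C_02 = (-1)^(0+2) * minor(0,2) = -26
Entry delta = -3 - 6 = -9
Det delta = -9 * -26 = 234
New det = -114 + 234 = 120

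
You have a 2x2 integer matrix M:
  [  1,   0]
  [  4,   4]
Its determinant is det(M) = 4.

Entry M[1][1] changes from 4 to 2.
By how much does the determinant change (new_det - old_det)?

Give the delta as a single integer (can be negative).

Cofactor C_11 = 1
Entry delta = 2 - 4 = -2
Det delta = entry_delta * cofactor = -2 * 1 = -2

Answer: -2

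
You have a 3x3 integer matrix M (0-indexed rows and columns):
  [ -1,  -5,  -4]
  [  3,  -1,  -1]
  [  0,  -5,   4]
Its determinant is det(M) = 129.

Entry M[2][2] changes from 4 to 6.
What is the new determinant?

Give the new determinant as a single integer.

Answer: 161

Derivation:
det is linear in row 2: changing M[2][2] by delta changes det by delta * cofactor(2,2).
Cofactor C_22 = (-1)^(2+2) * minor(2,2) = 16
Entry delta = 6 - 4 = 2
Det delta = 2 * 16 = 32
New det = 129 + 32 = 161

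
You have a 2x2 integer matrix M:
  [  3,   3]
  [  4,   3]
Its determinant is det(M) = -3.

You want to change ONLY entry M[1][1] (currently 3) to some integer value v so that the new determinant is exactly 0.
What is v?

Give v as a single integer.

Answer: 4

Derivation:
det is linear in entry M[1][1]: det = old_det + (v - 3) * C_11
Cofactor C_11 = 3
Want det = 0: -3 + (v - 3) * 3 = 0
  (v - 3) = 3 / 3 = 1
  v = 3 + (1) = 4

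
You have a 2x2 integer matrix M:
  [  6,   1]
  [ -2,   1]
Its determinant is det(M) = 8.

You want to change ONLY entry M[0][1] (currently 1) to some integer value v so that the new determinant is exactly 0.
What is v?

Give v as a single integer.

Answer: -3

Derivation:
det is linear in entry M[0][1]: det = old_det + (v - 1) * C_01
Cofactor C_01 = 2
Want det = 0: 8 + (v - 1) * 2 = 0
  (v - 1) = -8 / 2 = -4
  v = 1 + (-4) = -3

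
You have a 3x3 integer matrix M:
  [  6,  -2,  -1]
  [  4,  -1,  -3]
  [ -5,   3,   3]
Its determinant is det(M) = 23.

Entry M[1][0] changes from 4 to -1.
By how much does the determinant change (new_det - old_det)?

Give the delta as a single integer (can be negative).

Cofactor C_10 = 3
Entry delta = -1 - 4 = -5
Det delta = entry_delta * cofactor = -5 * 3 = -15

Answer: -15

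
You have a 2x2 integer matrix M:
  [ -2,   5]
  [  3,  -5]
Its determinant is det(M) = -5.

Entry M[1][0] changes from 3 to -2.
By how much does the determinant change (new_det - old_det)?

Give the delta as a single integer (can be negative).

Answer: 25

Derivation:
Cofactor C_10 = -5
Entry delta = -2 - 3 = -5
Det delta = entry_delta * cofactor = -5 * -5 = 25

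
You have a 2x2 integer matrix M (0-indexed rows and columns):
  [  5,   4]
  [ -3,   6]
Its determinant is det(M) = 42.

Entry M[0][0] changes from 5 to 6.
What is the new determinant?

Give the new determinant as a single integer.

Answer: 48

Derivation:
det is linear in row 0: changing M[0][0] by delta changes det by delta * cofactor(0,0).
Cofactor C_00 = (-1)^(0+0) * minor(0,0) = 6
Entry delta = 6 - 5 = 1
Det delta = 1 * 6 = 6
New det = 42 + 6 = 48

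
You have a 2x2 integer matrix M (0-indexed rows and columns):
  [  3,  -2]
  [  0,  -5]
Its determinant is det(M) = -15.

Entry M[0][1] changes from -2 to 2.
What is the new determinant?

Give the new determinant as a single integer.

det is linear in row 0: changing M[0][1] by delta changes det by delta * cofactor(0,1).
Cofactor C_01 = (-1)^(0+1) * minor(0,1) = 0
Entry delta = 2 - -2 = 4
Det delta = 4 * 0 = 0
New det = -15 + 0 = -15

Answer: -15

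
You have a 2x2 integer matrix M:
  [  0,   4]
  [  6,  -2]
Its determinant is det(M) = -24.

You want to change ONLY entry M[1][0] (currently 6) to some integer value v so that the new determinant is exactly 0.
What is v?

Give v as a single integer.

det is linear in entry M[1][0]: det = old_det + (v - 6) * C_10
Cofactor C_10 = -4
Want det = 0: -24 + (v - 6) * -4 = 0
  (v - 6) = 24 / -4 = -6
  v = 6 + (-6) = 0

Answer: 0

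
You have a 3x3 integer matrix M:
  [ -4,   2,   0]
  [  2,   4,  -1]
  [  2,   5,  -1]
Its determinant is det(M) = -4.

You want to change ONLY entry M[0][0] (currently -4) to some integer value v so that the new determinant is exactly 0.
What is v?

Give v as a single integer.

det is linear in entry M[0][0]: det = old_det + (v - -4) * C_00
Cofactor C_00 = 1
Want det = 0: -4 + (v - -4) * 1 = 0
  (v - -4) = 4 / 1 = 4
  v = -4 + (4) = 0

Answer: 0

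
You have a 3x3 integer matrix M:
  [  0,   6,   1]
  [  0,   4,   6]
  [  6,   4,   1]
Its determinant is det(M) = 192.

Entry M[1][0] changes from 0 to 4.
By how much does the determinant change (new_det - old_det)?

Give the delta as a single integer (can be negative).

Cofactor C_10 = -2
Entry delta = 4 - 0 = 4
Det delta = entry_delta * cofactor = 4 * -2 = -8

Answer: -8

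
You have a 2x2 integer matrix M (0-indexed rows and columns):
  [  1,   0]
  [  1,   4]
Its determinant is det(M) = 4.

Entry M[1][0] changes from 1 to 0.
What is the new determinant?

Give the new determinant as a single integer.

Answer: 4

Derivation:
det is linear in row 1: changing M[1][0] by delta changes det by delta * cofactor(1,0).
Cofactor C_10 = (-1)^(1+0) * minor(1,0) = 0
Entry delta = 0 - 1 = -1
Det delta = -1 * 0 = 0
New det = 4 + 0 = 4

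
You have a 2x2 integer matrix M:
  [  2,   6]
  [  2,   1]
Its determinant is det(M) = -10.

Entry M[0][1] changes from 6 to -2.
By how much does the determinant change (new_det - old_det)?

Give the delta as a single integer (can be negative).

Cofactor C_01 = -2
Entry delta = -2 - 6 = -8
Det delta = entry_delta * cofactor = -8 * -2 = 16

Answer: 16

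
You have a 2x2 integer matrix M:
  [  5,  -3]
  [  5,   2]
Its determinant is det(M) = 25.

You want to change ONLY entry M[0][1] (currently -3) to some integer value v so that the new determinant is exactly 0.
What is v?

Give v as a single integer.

Answer: 2

Derivation:
det is linear in entry M[0][1]: det = old_det + (v - -3) * C_01
Cofactor C_01 = -5
Want det = 0: 25 + (v - -3) * -5 = 0
  (v - -3) = -25 / -5 = 5
  v = -3 + (5) = 2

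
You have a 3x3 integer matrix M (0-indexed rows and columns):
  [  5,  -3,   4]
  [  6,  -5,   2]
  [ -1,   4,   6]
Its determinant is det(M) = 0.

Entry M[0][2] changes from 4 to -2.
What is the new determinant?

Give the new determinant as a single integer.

det is linear in row 0: changing M[0][2] by delta changes det by delta * cofactor(0,2).
Cofactor C_02 = (-1)^(0+2) * minor(0,2) = 19
Entry delta = -2 - 4 = -6
Det delta = -6 * 19 = -114
New det = 0 + -114 = -114

Answer: -114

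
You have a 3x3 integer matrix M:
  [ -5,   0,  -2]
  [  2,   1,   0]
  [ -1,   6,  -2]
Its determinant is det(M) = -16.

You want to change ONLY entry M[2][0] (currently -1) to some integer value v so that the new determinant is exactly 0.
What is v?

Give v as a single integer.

Answer: 7

Derivation:
det is linear in entry M[2][0]: det = old_det + (v - -1) * C_20
Cofactor C_20 = 2
Want det = 0: -16 + (v - -1) * 2 = 0
  (v - -1) = 16 / 2 = 8
  v = -1 + (8) = 7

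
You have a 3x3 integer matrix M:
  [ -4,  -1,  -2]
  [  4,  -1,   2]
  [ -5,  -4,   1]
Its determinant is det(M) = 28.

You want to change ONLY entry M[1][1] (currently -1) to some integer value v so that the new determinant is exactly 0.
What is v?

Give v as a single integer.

det is linear in entry M[1][1]: det = old_det + (v - -1) * C_11
Cofactor C_11 = -14
Want det = 0: 28 + (v - -1) * -14 = 0
  (v - -1) = -28 / -14 = 2
  v = -1 + (2) = 1

Answer: 1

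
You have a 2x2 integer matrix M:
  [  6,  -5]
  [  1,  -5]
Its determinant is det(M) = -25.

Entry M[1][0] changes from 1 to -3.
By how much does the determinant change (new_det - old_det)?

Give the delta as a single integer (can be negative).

Cofactor C_10 = 5
Entry delta = -3 - 1 = -4
Det delta = entry_delta * cofactor = -4 * 5 = -20

Answer: -20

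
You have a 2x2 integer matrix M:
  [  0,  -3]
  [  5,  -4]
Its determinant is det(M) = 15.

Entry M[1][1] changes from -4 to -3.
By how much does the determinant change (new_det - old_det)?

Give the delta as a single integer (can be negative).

Answer: 0

Derivation:
Cofactor C_11 = 0
Entry delta = -3 - -4 = 1
Det delta = entry_delta * cofactor = 1 * 0 = 0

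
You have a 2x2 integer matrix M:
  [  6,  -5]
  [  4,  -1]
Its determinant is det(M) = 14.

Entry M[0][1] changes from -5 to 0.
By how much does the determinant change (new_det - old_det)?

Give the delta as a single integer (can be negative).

Answer: -20

Derivation:
Cofactor C_01 = -4
Entry delta = 0 - -5 = 5
Det delta = entry_delta * cofactor = 5 * -4 = -20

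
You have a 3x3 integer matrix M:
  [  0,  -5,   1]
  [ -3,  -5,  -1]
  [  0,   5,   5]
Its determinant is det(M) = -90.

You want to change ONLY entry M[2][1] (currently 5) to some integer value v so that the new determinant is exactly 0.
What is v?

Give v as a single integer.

Answer: -25

Derivation:
det is linear in entry M[2][1]: det = old_det + (v - 5) * C_21
Cofactor C_21 = -3
Want det = 0: -90 + (v - 5) * -3 = 0
  (v - 5) = 90 / -3 = -30
  v = 5 + (-30) = -25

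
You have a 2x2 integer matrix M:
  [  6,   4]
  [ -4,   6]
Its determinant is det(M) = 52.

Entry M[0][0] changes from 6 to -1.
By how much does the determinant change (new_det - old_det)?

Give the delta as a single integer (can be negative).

Cofactor C_00 = 6
Entry delta = -1 - 6 = -7
Det delta = entry_delta * cofactor = -7 * 6 = -42

Answer: -42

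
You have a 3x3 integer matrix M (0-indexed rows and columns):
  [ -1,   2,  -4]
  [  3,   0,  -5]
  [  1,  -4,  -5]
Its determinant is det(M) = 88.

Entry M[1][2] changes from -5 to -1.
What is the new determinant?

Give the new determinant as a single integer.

det is linear in row 1: changing M[1][2] by delta changes det by delta * cofactor(1,2).
Cofactor C_12 = (-1)^(1+2) * minor(1,2) = -2
Entry delta = -1 - -5 = 4
Det delta = 4 * -2 = -8
New det = 88 + -8 = 80

Answer: 80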